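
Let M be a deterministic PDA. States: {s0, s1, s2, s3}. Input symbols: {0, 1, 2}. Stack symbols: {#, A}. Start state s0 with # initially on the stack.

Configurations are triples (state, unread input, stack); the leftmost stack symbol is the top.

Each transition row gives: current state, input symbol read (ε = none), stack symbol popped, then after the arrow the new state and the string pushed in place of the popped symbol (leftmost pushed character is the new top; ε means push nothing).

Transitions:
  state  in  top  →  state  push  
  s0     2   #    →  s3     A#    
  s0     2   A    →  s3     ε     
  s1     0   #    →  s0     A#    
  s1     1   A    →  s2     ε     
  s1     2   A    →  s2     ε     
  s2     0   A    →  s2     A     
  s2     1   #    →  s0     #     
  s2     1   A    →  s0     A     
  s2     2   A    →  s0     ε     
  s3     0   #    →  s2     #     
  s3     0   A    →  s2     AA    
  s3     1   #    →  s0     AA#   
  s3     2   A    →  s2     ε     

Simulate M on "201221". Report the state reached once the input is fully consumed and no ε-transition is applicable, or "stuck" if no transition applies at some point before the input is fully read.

s0

(s0, 201221, #) ⊢ (s3, 01221, A#) ⊢ (s2, 1221, AA#) ⊢ (s0, 221, AA#) ⊢ (s3, 21, A#) ⊢ (s2, 1, #) ⊢ (s0, ε, #)
All input consumed; M is in state s0.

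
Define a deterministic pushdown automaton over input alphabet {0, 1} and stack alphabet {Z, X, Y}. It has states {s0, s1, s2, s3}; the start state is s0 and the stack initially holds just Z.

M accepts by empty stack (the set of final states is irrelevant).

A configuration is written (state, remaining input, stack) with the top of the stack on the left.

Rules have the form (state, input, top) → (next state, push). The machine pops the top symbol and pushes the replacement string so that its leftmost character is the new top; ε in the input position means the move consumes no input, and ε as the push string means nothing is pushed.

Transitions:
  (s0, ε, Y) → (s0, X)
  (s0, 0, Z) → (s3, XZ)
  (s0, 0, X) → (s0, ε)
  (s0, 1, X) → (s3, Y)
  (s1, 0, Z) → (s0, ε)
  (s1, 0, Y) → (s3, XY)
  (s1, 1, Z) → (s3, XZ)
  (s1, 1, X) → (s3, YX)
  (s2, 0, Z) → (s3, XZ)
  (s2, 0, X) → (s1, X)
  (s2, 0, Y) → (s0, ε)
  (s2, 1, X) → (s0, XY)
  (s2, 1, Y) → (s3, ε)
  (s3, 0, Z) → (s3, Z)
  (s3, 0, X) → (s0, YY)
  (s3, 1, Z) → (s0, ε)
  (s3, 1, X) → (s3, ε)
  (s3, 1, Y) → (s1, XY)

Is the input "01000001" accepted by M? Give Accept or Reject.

Accept

(s0, 01000001, Z)
  read 0, top Z: go to s3, push XZ → (s3, 1000001, XZ)
  read 1, top X: go to s3, push ε → (s3, 000001, Z)
  read 0, top Z: go to s3, push Z → (s3, 00001, Z)
  read 0, top Z: go to s3, push Z → (s3, 0001, Z)
  read 0, top Z: go to s3, push Z → (s3, 001, Z)
  read 0, top Z: go to s3, push Z → (s3, 01, Z)
  read 0, top Z: go to s3, push Z → (s3, 1, Z)
  read 1, top Z: go to s0, push ε → (s0, ε, ε)
All input consumed and the stack is empty.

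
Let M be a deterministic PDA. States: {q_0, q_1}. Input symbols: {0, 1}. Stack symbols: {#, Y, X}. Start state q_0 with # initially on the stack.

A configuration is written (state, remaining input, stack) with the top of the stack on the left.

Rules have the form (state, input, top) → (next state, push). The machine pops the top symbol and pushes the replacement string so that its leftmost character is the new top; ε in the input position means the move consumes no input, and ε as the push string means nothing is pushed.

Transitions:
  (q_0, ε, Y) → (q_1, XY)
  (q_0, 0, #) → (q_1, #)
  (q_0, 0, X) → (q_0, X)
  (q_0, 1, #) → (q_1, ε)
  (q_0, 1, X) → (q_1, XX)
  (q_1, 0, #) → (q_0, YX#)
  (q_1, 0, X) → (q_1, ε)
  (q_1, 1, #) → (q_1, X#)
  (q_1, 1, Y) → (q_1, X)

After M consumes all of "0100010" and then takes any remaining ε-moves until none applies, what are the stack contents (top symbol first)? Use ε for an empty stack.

(q_0, 0100010, #) ⊢ (q_1, 100010, #) ⊢ (q_1, 00010, X#) ⊢ (q_1, 0010, #) ⊢ (q_0, 010, YX#) ⊢ (q_1, 010, XYX#) ⊢ (q_1, 10, YX#) ⊢ (q_1, 0, XX#) ⊢ (q_1, ε, X#)
All input consumed in state q_1 with stack X#.

X#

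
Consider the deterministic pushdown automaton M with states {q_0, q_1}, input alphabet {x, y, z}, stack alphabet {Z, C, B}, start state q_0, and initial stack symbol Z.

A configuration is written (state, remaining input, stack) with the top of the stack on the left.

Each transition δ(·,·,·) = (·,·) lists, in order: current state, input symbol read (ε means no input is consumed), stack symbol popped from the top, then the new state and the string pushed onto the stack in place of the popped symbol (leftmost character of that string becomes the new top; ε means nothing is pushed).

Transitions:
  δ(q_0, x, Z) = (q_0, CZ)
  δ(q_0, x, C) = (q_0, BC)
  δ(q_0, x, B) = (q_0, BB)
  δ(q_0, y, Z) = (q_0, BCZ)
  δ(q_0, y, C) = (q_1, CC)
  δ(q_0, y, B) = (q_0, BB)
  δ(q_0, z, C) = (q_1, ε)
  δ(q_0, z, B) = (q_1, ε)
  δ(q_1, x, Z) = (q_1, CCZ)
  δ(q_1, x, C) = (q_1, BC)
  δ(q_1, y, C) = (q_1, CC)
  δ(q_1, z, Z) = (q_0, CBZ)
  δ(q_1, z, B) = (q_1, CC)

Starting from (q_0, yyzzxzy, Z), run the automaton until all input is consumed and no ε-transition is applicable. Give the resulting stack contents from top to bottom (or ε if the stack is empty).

CCCCCCZ

(q_0, yyzzxzy, Z) ⊢ (q_0, yzzxzy, BCZ) ⊢ (q_0, zzxzy, BBCZ) ⊢ (q_1, zxzy, BCZ) ⊢ (q_1, xzy, CCCZ) ⊢ (q_1, zy, BCCCZ) ⊢ (q_1, y, CCCCCZ) ⊢ (q_1, ε, CCCCCCZ)
All input consumed in state q_1 with stack CCCCCCZ.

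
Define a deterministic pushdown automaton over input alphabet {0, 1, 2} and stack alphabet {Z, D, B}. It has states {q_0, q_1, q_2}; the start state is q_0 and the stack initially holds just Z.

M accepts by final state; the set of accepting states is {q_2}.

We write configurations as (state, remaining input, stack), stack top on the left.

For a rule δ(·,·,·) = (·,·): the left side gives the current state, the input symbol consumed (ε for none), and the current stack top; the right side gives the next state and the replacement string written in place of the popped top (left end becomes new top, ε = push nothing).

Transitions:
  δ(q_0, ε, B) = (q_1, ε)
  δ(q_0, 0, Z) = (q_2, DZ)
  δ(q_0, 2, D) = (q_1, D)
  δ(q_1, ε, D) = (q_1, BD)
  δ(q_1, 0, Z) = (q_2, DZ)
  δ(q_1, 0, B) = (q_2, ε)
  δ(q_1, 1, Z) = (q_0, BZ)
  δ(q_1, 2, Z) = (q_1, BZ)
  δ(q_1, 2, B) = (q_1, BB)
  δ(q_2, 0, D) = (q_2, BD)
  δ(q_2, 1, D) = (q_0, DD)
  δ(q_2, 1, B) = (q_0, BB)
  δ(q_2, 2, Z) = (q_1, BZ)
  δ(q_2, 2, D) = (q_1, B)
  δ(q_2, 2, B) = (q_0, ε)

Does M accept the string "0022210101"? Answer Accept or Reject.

(q_0, 0022210101, Z) ⊢ (q_2, 022210101, DZ) ⊢ (q_2, 22210101, BDZ) ⊢ (q_0, 2210101, DZ) ⊢ (q_1, 210101, DZ) ⊢ (q_1, 210101, BDZ) ⊢ (q_1, 10101, BBDZ)
No transition applies at (q_1, 10101, BBDZ); input not fully consumed.

Reject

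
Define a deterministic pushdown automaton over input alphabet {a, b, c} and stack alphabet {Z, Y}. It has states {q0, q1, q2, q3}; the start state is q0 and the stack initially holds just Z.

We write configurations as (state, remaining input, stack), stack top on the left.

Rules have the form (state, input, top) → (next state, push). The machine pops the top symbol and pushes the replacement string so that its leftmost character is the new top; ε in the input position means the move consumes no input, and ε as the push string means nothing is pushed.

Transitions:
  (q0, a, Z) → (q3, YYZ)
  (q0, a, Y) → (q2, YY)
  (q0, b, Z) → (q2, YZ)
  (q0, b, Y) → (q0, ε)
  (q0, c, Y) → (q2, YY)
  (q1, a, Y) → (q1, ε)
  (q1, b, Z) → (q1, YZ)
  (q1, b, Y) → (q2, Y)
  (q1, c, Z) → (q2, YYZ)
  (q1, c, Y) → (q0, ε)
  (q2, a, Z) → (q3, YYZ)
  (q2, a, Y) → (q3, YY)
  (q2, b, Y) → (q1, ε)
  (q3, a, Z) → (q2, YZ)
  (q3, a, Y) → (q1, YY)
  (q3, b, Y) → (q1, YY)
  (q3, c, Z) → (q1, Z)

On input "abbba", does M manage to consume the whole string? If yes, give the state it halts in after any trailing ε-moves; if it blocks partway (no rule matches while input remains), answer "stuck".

(q0, abbba, Z)
  read a, top Z: go to q3, push YYZ → (q3, bbba, YYZ)
  read b, top Y: go to q1, push YY → (q1, bba, YYYZ)
  read b, top Y: go to q2, push Y → (q2, ba, YYYZ)
  read b, top Y: go to q1, push ε → (q1, a, YYZ)
  read a, top Y: go to q1, push ε → (q1, ε, YZ)
All input consumed; M is in state q1.

q1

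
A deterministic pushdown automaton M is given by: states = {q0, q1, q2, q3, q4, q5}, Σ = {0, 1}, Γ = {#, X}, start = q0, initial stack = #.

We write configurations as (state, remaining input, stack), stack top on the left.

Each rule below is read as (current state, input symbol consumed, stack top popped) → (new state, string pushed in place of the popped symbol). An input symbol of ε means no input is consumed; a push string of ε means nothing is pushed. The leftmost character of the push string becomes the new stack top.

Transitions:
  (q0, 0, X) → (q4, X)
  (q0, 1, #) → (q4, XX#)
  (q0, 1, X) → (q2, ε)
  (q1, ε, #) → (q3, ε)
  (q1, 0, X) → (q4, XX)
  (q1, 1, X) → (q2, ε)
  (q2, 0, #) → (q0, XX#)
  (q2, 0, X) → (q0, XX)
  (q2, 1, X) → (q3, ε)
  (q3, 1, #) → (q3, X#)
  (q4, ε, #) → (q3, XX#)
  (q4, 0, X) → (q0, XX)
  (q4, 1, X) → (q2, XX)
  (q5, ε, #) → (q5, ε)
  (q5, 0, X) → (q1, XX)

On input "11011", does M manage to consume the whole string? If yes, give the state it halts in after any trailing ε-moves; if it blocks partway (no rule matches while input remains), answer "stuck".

(q0, 11011, #)
  read 1, top #: go to q4, push XX# → (q4, 1011, XX#)
  read 1, top X: go to q2, push XX → (q2, 011, XXX#)
  read 0, top X: go to q0, push XX → (q0, 11, XXXX#)
  read 1, top X: go to q2, push ε → (q2, 1, XXX#)
  read 1, top X: go to q3, push ε → (q3, ε, XX#)
All input consumed; M is in state q3.

q3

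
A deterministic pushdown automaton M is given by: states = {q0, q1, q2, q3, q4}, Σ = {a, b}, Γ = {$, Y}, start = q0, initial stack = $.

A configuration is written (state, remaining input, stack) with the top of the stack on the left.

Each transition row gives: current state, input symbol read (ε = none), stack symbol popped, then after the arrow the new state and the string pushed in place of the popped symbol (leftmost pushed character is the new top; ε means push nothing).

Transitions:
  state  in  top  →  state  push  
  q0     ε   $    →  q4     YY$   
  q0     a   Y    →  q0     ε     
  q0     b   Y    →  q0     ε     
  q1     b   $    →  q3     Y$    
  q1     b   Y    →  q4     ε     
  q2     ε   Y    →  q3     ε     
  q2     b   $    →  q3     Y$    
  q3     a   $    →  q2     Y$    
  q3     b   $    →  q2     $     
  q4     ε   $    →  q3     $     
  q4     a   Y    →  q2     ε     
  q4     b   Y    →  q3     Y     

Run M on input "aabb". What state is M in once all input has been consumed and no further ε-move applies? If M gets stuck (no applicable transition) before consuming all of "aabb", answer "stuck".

(q0, aabb, $)
  ε-move, top $: go to q4, push YY$ → (q4, aabb, YY$)
  read a, top Y: go to q2, push ε → (q2, abb, Y$)
  ε-move, top Y: go to q3, push ε → (q3, abb, $)
  read a, top $: go to q2, push Y$ → (q2, bb, Y$)
  ε-move, top Y: go to q3, push ε → (q3, bb, $)
  read b, top $: go to q2, push $ → (q2, b, $)
  read b, top $: go to q3, push Y$ → (q3, ε, Y$)
All input consumed; M is in state q3.

q3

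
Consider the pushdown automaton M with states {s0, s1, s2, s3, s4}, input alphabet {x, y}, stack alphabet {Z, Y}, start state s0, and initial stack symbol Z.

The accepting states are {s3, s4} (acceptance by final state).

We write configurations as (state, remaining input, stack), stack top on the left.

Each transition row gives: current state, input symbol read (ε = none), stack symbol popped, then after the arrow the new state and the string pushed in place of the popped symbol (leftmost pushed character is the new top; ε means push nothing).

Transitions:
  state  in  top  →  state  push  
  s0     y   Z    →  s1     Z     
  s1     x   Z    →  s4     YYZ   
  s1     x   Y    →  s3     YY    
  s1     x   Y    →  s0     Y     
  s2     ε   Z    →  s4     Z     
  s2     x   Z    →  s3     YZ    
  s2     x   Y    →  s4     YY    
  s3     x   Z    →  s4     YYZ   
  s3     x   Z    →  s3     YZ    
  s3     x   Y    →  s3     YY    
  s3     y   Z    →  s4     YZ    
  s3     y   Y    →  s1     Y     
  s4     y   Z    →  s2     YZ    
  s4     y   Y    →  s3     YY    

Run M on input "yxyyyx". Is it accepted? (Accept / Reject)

Reject

No computation consumes all input and reaches a final state.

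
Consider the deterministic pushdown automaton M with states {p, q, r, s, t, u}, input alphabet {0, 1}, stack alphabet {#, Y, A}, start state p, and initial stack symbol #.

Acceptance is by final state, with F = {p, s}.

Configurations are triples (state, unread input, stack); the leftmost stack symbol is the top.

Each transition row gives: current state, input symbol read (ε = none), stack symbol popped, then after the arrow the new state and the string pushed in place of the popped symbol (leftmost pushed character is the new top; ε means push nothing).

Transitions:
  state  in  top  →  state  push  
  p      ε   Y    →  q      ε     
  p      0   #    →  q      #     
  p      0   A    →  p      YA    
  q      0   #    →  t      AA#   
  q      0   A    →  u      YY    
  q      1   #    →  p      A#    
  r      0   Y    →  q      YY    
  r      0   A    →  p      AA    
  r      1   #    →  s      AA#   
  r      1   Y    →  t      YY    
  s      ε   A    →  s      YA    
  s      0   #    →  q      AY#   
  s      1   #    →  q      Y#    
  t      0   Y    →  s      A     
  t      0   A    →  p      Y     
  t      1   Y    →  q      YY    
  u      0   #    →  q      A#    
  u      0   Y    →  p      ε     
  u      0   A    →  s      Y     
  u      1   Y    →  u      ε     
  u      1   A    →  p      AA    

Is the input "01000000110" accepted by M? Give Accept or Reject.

Reject

(p, 01000000110, #)
  read 0, top #: go to q, push # → (q, 1000000110, #)
  read 1, top #: go to p, push A# → (p, 000000110, A#)
  read 0, top A: go to p, push YA → (p, 00000110, YA#)
  ε-move, top Y: go to q, push ε → (q, 00000110, A#)
  read 0, top A: go to u, push YY → (u, 0000110, YY#)
  read 0, top Y: go to p, push ε → (p, 000110, Y#)
  ε-move, top Y: go to q, push ε → (q, 000110, #)
  read 0, top #: go to t, push AA# → (t, 00110, AA#)
  read 0, top A: go to p, push Y → (p, 0110, YA#)
  ε-move, top Y: go to q, push ε → (q, 0110, A#)
  read 0, top A: go to u, push YY → (u, 110, YY#)
  read 1, top Y: go to u, push ε → (u, 10, Y#)
  read 1, top Y: go to u, push ε → (u, 0, #)
  read 0, top #: go to q, push A# → (q, ε, A#)
All input consumed; state q ∉ F and no further ε-move applies.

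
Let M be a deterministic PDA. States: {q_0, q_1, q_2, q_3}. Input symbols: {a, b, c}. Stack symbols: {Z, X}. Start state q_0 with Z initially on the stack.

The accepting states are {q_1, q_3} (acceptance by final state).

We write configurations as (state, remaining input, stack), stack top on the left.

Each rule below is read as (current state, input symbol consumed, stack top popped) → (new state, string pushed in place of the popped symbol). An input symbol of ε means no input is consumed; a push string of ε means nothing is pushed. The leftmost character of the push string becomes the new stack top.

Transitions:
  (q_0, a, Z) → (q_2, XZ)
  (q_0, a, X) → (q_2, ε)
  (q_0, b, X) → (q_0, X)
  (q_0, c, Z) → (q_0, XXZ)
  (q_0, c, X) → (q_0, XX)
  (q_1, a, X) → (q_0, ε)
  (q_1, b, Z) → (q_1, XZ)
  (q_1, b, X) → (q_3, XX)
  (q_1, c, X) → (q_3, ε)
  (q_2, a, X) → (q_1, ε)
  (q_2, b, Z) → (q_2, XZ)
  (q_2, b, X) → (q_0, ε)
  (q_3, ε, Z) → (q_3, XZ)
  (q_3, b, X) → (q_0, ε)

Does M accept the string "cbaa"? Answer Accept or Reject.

(q_0, cbaa, Z)
  read c, top Z: go to q_0, push XXZ → (q_0, baa, XXZ)
  read b, top X: go to q_0, push X → (q_0, aa, XXZ)
  read a, top X: go to q_2, push ε → (q_2, a, XZ)
  read a, top X: go to q_1, push ε → (q_1, ε, Z)
All input consumed; state q_1 ∈ F.

Accept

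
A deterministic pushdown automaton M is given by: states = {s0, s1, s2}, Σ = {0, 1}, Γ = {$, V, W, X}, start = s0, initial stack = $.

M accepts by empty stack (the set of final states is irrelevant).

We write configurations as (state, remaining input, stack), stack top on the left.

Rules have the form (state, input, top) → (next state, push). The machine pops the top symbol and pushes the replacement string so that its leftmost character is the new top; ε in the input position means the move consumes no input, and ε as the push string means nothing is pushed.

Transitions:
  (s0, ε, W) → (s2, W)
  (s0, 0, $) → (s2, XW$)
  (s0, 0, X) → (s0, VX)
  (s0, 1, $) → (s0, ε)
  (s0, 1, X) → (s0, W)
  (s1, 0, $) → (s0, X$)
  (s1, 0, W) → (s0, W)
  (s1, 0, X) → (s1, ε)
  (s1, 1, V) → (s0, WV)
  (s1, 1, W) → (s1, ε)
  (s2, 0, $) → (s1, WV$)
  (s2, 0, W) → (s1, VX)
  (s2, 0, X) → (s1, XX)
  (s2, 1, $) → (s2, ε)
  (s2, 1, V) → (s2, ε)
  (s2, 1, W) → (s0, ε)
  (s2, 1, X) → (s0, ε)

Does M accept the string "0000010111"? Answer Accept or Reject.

Accept

(s0, 0000010111, $)
  read 0, top $: go to s2, push XW$ → (s2, 000010111, XW$)
  read 0, top X: go to s1, push XX → (s1, 00010111, XXW$)
  read 0, top X: go to s1, push ε → (s1, 0010111, XW$)
  read 0, top X: go to s1, push ε → (s1, 010111, W$)
  read 0, top W: go to s0, push W → (s0, 10111, W$)
  ε-move, top W: go to s2, push W → (s2, 10111, W$)
  read 1, top W: go to s0, push ε → (s0, 0111, $)
  read 0, top $: go to s2, push XW$ → (s2, 111, XW$)
  read 1, top X: go to s0, push ε → (s0, 11, W$)
  ε-move, top W: go to s2, push W → (s2, 11, W$)
  read 1, top W: go to s0, push ε → (s0, 1, $)
  read 1, top $: go to s0, push ε → (s0, ε, ε)
All input consumed and the stack is empty.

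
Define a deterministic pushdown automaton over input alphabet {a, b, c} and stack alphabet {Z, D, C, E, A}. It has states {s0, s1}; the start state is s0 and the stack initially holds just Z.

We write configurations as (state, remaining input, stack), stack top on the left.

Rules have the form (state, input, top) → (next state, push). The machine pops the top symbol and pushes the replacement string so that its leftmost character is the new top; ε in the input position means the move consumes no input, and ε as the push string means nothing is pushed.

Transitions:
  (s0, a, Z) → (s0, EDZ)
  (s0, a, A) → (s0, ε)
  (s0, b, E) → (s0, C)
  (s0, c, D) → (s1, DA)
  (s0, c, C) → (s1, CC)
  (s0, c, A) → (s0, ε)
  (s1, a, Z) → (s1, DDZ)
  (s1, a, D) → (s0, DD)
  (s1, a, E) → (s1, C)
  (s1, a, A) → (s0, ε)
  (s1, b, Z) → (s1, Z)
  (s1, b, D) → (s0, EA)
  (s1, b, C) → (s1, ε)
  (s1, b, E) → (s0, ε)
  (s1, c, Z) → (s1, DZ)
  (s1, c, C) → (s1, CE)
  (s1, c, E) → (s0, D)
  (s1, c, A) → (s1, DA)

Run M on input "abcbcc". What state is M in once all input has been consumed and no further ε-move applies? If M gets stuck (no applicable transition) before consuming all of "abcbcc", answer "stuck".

s1

(s0, abcbcc, Z)
  read a, top Z: go to s0, push EDZ → (s0, bcbcc, EDZ)
  read b, top E: go to s0, push C → (s0, cbcc, CDZ)
  read c, top C: go to s1, push CC → (s1, bcc, CCDZ)
  read b, top C: go to s1, push ε → (s1, cc, CDZ)
  read c, top C: go to s1, push CE → (s1, c, CEDZ)
  read c, top C: go to s1, push CE → (s1, ε, CEEDZ)
All input consumed; M is in state s1.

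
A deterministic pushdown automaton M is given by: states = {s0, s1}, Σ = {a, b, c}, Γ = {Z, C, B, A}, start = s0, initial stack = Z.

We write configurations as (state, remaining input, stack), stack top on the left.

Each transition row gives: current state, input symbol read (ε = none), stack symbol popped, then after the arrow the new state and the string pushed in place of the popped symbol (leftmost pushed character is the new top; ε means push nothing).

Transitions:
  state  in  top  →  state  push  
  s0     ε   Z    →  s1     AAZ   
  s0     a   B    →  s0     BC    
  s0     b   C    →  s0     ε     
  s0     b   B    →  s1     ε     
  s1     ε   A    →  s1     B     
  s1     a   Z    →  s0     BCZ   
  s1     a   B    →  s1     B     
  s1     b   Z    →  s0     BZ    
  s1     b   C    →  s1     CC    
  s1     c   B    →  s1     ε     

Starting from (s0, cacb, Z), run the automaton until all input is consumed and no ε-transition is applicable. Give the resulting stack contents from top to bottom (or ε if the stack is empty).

(s0, cacb, Z)
  ε-move, top Z: go to s1, push AAZ → (s1, cacb, AAZ)
  ε-move, top A: go to s1, push B → (s1, cacb, BAZ)
  read c, top B: go to s1, push ε → (s1, acb, AZ)
  ε-move, top A: go to s1, push B → (s1, acb, BZ)
  read a, top B: go to s1, push B → (s1, cb, BZ)
  read c, top B: go to s1, push ε → (s1, b, Z)
  read b, top Z: go to s0, push BZ → (s0, ε, BZ)
All input consumed in state s0 with stack BZ.

BZ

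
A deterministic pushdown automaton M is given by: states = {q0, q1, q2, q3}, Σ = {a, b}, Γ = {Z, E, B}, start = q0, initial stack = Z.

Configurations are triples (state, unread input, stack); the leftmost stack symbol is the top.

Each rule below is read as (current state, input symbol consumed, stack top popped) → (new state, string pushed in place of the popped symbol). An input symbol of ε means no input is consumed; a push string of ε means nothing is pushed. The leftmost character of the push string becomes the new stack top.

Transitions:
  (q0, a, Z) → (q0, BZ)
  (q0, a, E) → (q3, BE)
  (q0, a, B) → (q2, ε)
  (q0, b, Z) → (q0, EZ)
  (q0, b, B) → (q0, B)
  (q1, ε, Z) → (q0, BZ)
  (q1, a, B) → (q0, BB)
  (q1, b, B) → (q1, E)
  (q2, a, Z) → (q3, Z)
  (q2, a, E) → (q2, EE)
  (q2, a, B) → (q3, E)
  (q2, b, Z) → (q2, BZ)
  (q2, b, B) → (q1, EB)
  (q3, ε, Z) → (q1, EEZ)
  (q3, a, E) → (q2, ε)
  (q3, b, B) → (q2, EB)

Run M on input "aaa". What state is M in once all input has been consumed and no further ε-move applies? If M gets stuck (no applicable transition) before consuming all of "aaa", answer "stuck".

q1

(q0, aaa, Z) ⊢ (q0, aa, BZ) ⊢ (q2, a, Z) ⊢ (q3, ε, Z) ⊢ (q1, ε, EEZ)
All input consumed; M is in state q1.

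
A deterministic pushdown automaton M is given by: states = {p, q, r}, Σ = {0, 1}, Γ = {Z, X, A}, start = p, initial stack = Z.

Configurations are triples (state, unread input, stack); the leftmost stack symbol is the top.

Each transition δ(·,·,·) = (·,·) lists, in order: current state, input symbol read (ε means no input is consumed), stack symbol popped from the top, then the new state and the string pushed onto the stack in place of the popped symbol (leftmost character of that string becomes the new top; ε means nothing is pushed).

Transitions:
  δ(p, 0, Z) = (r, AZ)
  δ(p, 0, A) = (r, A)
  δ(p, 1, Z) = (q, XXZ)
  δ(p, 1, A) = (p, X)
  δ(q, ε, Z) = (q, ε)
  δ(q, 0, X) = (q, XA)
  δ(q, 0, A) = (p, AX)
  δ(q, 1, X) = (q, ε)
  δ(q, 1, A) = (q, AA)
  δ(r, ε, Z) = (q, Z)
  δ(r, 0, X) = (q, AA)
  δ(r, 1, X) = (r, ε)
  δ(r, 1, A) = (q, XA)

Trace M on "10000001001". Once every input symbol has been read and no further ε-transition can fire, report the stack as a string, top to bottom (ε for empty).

XAXAAAAAXZ

(p, 10000001001, Z)
  read 1, top Z: go to q, push XXZ → (q, 0000001001, XXZ)
  read 0, top X: go to q, push XA → (q, 000001001, XAXZ)
  read 0, top X: go to q, push XA → (q, 00001001, XAAXZ)
  read 0, top X: go to q, push XA → (q, 0001001, XAAAXZ)
  read 0, top X: go to q, push XA → (q, 001001, XAAAAXZ)
  read 0, top X: go to q, push XA → (q, 01001, XAAAAAXZ)
  read 0, top X: go to q, push XA → (q, 1001, XAAAAAAXZ)
  read 1, top X: go to q, push ε → (q, 001, AAAAAAXZ)
  read 0, top A: go to p, push AX → (p, 01, AXAAAAAXZ)
  read 0, top A: go to r, push A → (r, 1, AXAAAAAXZ)
  read 1, top A: go to q, push XA → (q, ε, XAXAAAAAXZ)
All input consumed in state q with stack XAXAAAAAXZ.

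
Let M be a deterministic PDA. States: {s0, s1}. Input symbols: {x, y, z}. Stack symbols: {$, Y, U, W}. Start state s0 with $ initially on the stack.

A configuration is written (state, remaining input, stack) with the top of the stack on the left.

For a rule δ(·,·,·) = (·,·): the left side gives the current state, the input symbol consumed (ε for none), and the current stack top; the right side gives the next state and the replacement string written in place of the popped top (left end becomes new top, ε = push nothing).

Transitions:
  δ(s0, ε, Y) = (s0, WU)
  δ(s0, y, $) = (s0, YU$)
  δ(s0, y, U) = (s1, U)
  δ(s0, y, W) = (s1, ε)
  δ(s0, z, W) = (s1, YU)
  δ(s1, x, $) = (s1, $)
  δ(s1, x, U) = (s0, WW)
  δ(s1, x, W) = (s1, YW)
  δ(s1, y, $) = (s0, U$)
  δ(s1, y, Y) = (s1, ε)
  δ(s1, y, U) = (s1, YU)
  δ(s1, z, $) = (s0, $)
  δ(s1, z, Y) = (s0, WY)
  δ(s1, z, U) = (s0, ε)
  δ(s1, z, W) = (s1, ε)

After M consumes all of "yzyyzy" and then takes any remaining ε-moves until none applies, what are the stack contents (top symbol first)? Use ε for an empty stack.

(s0, yzyyzy, $)
  read y, top $: go to s0, push YU$ → (s0, zyyzy, YU$)
  ε-move, top Y: go to s0, push WU → (s0, zyyzy, WUU$)
  read z, top W: go to s1, push YU → (s1, yyzy, YUUU$)
  read y, top Y: go to s1, push ε → (s1, yzy, UUU$)
  read y, top U: go to s1, push YU → (s1, zy, YUUU$)
  read z, top Y: go to s0, push WY → (s0, y, WYUUU$)
  read y, top W: go to s1, push ε → (s1, ε, YUUU$)
All input consumed in state s1 with stack YUUU$.

YUUU$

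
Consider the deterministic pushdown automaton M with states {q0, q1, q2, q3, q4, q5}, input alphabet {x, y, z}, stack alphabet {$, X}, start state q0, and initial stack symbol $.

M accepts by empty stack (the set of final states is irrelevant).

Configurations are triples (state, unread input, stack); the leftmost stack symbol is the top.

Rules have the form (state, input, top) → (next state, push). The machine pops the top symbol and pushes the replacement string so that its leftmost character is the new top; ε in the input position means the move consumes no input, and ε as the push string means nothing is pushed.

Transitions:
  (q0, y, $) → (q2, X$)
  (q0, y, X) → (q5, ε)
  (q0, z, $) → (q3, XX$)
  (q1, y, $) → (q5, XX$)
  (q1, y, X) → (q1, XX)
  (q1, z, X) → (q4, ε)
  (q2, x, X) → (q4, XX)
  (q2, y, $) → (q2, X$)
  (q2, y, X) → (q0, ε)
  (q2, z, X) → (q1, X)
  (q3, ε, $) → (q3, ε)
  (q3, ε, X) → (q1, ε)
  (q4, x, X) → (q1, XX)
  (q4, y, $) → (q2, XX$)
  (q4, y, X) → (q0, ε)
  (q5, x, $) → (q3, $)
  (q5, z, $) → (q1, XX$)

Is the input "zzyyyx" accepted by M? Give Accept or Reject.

Accept

(q0, zzyyyx, $)
  read z, top $: go to q3, push XX$ → (q3, zyyyx, XX$)
  ε-move, top X: go to q1, push ε → (q1, zyyyx, X$)
  read z, top X: go to q4, push ε → (q4, yyyx, $)
  read y, top $: go to q2, push XX$ → (q2, yyx, XX$)
  read y, top X: go to q0, push ε → (q0, yx, X$)
  read y, top X: go to q5, push ε → (q5, x, $)
  read x, top $: go to q3, push $ → (q3, ε, $)
  ε-move, top $: go to q3, push ε → (q3, ε, ε)
All input consumed and the stack is empty.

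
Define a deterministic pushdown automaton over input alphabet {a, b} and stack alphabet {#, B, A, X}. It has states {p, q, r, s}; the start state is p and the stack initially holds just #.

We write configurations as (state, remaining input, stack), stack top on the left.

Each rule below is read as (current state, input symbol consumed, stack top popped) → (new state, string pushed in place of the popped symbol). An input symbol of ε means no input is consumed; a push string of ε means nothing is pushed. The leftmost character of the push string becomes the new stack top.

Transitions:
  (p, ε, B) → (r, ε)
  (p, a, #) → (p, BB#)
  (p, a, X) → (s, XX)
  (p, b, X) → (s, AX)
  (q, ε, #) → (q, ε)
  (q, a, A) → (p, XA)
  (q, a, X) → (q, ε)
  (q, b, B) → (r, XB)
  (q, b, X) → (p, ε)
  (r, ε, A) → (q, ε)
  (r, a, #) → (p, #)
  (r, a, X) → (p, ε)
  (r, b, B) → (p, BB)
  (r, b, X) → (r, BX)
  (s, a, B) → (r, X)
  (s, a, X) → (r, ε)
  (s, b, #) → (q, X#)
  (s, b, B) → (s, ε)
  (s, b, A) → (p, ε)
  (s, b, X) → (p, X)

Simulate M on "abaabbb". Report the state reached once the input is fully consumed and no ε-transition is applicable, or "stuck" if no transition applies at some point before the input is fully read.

(p, abaabbb, #)
  read a, top #: go to p, push BB# → (p, baabbb, BB#)
  ε-move, top B: go to r, push ε → (r, baabbb, B#)
  read b, top B: go to p, push BB → (p, aabbb, BB#)
  ε-move, top B: go to r, push ε → (r, aabbb, B#)
No transition for (r, a, top B); M blocks with input aabbb remaining.

stuck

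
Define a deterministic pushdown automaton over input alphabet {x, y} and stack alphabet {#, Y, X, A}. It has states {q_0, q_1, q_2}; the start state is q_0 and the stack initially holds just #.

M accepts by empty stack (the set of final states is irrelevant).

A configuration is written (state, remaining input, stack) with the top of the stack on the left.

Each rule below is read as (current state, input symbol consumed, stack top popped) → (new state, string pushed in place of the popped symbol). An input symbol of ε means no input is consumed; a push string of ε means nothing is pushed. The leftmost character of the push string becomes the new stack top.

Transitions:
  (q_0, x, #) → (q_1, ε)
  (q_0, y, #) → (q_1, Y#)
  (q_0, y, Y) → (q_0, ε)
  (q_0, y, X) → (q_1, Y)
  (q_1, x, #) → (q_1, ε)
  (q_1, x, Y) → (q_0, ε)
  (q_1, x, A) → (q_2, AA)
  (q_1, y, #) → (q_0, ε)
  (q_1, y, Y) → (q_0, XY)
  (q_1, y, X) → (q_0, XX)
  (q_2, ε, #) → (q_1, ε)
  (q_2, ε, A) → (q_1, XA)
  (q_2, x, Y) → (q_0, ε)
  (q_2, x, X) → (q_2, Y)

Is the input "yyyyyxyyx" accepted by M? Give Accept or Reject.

Accept

(q_0, yyyyyxyyx, #)
  read y, top #: go to q_1, push Y# → (q_1, yyyyxyyx, Y#)
  read y, top Y: go to q_0, push XY → (q_0, yyyxyyx, XY#)
  read y, top X: go to q_1, push Y → (q_1, yyxyyx, YY#)
  read y, top Y: go to q_0, push XY → (q_0, yxyyx, XYY#)
  read y, top X: go to q_1, push Y → (q_1, xyyx, YYY#)
  read x, top Y: go to q_0, push ε → (q_0, yyx, YY#)
  read y, top Y: go to q_0, push ε → (q_0, yx, Y#)
  read y, top Y: go to q_0, push ε → (q_0, x, #)
  read x, top #: go to q_1, push ε → (q_1, ε, ε)
All input consumed and the stack is empty.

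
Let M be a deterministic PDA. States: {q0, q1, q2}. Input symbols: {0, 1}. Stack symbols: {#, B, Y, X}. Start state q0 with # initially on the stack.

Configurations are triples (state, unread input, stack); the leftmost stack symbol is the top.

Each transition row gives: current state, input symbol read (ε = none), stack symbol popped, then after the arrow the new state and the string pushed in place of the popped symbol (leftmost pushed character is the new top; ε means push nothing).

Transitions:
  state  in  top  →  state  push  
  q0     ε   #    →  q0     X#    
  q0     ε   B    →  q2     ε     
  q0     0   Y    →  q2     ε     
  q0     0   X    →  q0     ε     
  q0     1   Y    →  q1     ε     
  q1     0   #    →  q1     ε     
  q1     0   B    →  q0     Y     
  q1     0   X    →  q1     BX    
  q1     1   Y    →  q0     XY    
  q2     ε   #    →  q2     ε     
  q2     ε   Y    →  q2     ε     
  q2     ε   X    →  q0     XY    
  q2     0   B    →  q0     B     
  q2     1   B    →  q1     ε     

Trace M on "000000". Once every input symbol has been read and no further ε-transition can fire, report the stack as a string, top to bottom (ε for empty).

X#

(q0, 000000, #)
  ε-move, top #: go to q0, push X# → (q0, 000000, X#)
  read 0, top X: go to q0, push ε → (q0, 00000, #)
  ε-move, top #: go to q0, push X# → (q0, 00000, X#)
  read 0, top X: go to q0, push ε → (q0, 0000, #)
  ε-move, top #: go to q0, push X# → (q0, 0000, X#)
  read 0, top X: go to q0, push ε → (q0, 000, #)
  ε-move, top #: go to q0, push X# → (q0, 000, X#)
  read 0, top X: go to q0, push ε → (q0, 00, #)
  ε-move, top #: go to q0, push X# → (q0, 00, X#)
  read 0, top X: go to q0, push ε → (q0, 0, #)
  ε-move, top #: go to q0, push X# → (q0, 0, X#)
  read 0, top X: go to q0, push ε → (q0, ε, #)
  ε-move, top #: go to q0, push X# → (q0, ε, X#)
All input consumed in state q0 with stack X#.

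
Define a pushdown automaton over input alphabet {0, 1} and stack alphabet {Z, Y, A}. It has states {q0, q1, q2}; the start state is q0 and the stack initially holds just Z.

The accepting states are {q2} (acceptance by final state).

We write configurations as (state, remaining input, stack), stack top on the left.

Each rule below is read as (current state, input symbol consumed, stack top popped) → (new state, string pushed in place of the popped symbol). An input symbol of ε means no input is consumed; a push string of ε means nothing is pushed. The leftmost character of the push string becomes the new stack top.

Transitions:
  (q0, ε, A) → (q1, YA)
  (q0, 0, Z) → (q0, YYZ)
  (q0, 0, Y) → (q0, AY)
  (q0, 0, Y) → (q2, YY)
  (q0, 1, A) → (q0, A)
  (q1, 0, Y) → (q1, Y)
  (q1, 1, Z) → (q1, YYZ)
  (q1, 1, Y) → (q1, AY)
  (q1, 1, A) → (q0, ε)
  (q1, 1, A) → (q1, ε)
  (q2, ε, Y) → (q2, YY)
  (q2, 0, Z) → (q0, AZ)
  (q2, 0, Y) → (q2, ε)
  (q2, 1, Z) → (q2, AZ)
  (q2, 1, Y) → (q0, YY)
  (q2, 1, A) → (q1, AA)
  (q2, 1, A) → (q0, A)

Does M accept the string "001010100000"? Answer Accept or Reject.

Accept

One accepting computation: (q0, 001010100000, Z) ⊢ (q0, 01010100000, YYZ) ⊢ (q2, 1010100000, YYYZ) ⊢ (q0, 010100000, YYYYZ) ⊢ (q2, 10100000, YYYYYZ) ⊢ (q0, 0100000, YYYYYYZ) ⊢ (q2, 100000, YYYYYYYZ) ⊢ (q0, 00000, YYYYYYYYZ) ⊢ (q2, 0000, YYYYYYYYYZ) ⊢ (q2, 000, YYYYYYYYZ) ⊢ (q2, 00, YYYYYYYZ) ⊢ (q2, 0, YYYYYYZ) ⊢ (q2, ε, YYYYYZ)
All input consumed and state q2 ∈ F.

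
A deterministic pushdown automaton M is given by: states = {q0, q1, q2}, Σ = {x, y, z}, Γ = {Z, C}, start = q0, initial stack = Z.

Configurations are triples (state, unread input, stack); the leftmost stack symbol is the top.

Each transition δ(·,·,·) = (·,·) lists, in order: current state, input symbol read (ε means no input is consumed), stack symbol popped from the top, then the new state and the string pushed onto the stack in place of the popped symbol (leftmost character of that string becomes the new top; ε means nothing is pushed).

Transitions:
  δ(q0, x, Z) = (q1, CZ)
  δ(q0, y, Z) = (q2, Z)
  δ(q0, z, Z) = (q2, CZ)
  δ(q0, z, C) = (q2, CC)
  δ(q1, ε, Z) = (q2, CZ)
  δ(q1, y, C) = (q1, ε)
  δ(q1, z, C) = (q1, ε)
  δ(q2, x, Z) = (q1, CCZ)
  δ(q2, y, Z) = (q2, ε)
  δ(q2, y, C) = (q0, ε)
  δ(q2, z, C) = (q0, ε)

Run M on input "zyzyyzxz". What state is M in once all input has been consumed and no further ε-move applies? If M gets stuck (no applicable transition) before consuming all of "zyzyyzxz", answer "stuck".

(q0, zyzyyzxz, Z)
  read z, top Z: go to q2, push CZ → (q2, yzyyzxz, CZ)
  read y, top C: go to q0, push ε → (q0, zyyzxz, Z)
  read z, top Z: go to q2, push CZ → (q2, yyzxz, CZ)
  read y, top C: go to q0, push ε → (q0, yzxz, Z)
  read y, top Z: go to q2, push Z → (q2, zxz, Z)
No transition for (q2, z, top Z); M blocks with input zxz remaining.

stuck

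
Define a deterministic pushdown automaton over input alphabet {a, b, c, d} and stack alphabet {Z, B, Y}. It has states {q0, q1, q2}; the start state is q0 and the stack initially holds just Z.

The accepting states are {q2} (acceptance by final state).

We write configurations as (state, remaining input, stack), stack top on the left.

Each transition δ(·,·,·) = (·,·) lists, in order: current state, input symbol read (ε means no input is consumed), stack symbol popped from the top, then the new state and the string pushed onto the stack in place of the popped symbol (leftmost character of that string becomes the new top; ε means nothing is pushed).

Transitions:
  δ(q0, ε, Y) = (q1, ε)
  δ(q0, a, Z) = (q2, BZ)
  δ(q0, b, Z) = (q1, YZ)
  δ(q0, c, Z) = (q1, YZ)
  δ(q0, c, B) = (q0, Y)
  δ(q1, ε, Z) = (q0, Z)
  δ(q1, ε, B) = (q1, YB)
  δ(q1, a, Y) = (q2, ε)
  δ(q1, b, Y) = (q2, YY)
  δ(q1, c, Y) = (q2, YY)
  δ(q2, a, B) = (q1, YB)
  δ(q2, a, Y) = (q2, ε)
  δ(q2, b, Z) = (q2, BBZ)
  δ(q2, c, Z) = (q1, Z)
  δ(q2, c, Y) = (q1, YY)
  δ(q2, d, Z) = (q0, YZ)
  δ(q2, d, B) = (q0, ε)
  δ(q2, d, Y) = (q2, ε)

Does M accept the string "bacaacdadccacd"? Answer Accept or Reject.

(q0, bacaacdadccacd, Z) ⊢ (q1, acaacdadccacd, YZ) ⊢ (q2, caacdadccacd, Z) ⊢ (q1, aacdadccacd, Z) ⊢ (q0, aacdadccacd, Z) ⊢ (q2, acdadccacd, BZ) ⊢ (q1, cdadccacd, YBZ) ⊢ (q2, dadccacd, YYBZ) ⊢ (q2, adccacd, YBZ) ⊢ (q2, dccacd, BZ) ⊢ (q0, ccacd, Z) ⊢ (q1, cacd, YZ) ⊢ (q2, acd, YYZ) ⊢ (q2, cd, YZ) ⊢ (q1, d, YYZ)
No transition applies at (q1, d, YYZ); input not fully consumed.

Reject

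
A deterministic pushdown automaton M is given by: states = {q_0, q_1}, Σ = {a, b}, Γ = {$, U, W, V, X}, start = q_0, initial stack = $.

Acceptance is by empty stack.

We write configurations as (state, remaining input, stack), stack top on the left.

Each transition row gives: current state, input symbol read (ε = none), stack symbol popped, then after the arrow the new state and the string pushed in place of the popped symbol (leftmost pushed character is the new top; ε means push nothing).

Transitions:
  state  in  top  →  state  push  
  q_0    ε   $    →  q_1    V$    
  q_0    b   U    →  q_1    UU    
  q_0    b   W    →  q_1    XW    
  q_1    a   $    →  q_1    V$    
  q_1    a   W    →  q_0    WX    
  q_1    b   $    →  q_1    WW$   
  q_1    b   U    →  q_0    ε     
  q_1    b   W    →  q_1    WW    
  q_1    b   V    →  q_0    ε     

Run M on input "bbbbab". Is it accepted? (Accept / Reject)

(q_0, bbbbab, $)
  ε-move, top $: go to q_1, push V$ → (q_1, bbbbab, V$)
  read b, top V: go to q_0, push ε → (q_0, bbbab, $)
  ε-move, top $: go to q_1, push V$ → (q_1, bbbab, V$)
  read b, top V: go to q_0, push ε → (q_0, bbab, $)
  ε-move, top $: go to q_1, push V$ → (q_1, bbab, V$)
  read b, top V: go to q_0, push ε → (q_0, bab, $)
  ε-move, top $: go to q_1, push V$ → (q_1, bab, V$)
  read b, top V: go to q_0, push ε → (q_0, ab, $)
  ε-move, top $: go to q_1, push V$ → (q_1, ab, V$)
No transition applies at (q_1, ab, V$); input not fully consumed.

Reject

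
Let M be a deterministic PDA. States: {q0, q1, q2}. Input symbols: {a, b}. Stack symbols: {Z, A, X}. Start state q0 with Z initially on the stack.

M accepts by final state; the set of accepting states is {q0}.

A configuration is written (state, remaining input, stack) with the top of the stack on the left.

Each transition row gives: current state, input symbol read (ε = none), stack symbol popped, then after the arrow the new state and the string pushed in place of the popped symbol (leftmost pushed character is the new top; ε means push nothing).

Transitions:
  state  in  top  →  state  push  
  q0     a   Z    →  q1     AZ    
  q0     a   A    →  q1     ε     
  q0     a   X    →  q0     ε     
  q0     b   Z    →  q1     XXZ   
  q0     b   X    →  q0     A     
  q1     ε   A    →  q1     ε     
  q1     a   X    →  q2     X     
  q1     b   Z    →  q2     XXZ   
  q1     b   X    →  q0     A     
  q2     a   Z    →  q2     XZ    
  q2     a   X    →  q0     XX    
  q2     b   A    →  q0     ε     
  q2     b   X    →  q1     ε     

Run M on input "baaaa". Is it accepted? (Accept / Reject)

Accept

(q0, baaaa, Z) ⊢ (q1, aaaa, XXZ) ⊢ (q2, aaa, XXZ) ⊢ (q0, aa, XXXZ) ⊢ (q0, a, XXZ) ⊢ (q0, ε, XZ)
All input consumed; state q0 ∈ F.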